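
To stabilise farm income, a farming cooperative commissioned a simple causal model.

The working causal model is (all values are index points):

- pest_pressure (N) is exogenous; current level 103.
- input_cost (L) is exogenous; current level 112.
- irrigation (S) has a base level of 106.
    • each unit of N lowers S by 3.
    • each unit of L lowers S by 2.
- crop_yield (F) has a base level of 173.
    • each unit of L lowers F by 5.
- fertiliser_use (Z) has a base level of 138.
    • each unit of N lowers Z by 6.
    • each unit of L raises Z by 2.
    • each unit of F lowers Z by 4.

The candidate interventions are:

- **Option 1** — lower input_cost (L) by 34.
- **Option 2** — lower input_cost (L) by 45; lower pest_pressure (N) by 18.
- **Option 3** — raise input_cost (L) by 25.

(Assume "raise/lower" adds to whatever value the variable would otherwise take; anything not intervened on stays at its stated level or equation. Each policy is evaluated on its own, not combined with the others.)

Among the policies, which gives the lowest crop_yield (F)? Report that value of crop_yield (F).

-512

Option 1 (L − 34):
  L = 112 − 34 = 78
  F = 173 − 5·78 = -217
Option 2 (L − 45, N − 18):
  L = 112 − 45 = 67
  F = 173 − 5·67 = -162
Option 3 (L + 25):
  L = 112 + 25 = 137
  F = 173 − 5·137 = -512
Comparing — Option 1: F=-217, Option 2: F=-162, Option 3: F=-512. Lowest is -512 (Option 3).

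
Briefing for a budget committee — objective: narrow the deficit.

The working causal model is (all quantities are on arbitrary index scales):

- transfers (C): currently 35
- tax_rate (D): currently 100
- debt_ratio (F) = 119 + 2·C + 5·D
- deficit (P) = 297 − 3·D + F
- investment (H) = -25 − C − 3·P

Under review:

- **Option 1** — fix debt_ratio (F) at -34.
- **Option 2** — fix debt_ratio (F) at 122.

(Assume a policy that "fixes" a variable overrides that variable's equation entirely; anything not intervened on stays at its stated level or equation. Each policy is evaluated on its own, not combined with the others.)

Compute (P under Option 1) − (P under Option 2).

-156

Option 1 (F := -34):
  C = 35
  D = 100
  F = -34
  P = 297 − 3·100 + (-34) = -37
Option 2 (F := 122):
  C = 35
  D = 100
  F = 122
  P = 297 − 3·100 + 122 = 119
P: -37 − 119 = -156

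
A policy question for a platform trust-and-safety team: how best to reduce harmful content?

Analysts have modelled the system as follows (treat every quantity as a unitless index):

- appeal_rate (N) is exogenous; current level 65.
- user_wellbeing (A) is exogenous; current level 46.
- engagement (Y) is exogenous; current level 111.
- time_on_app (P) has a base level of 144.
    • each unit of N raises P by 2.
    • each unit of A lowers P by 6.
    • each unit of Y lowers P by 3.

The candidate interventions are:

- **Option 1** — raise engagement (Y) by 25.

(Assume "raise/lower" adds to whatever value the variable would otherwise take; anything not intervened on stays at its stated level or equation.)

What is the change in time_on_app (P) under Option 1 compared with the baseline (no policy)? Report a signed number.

Baseline:
  N = 65
  A = 46
  Y = 111
  P = 144 + 2·65 − 6·46 − 3·111 = -335
Option 1 (Y + 25):
  N = 65
  A = 46
  Y = 111 + 25 = 136
  P = 144 + 2·65 − 6·46 − 3·136 = -410
Change in P: -410 − (-335) = -75

-75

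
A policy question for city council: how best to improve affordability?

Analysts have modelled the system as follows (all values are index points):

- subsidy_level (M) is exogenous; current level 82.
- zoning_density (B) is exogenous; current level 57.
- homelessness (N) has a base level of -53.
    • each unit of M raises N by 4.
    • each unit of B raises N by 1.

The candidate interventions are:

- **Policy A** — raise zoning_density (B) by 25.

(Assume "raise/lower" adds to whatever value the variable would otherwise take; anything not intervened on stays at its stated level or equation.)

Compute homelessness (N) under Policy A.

357

Policy A (B + 25):
  M = 82
  B = 57 + 25 = 82
  N = -53 + 4·82 + 82 = 357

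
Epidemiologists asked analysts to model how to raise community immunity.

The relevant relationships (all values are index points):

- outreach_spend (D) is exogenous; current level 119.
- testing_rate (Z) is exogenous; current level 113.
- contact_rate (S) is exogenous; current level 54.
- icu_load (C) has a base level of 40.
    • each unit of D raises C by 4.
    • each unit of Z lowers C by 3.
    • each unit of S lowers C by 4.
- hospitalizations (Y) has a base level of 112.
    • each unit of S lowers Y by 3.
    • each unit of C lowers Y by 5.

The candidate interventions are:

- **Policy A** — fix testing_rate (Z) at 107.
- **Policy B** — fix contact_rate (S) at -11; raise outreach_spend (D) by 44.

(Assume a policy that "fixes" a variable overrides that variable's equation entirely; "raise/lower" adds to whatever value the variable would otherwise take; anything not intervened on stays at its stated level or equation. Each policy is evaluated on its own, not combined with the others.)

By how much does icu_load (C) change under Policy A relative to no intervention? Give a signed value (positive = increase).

18

Baseline:
  D = 119
  Z = 113
  S = 54
  C = 40 + 4·119 − 3·113 − 4·54 = -39
Policy A (Z := 107):
  D = 119
  Z = 107
  S = 54
  C = 40 + 4·119 − 3·107 − 4·54 = -21
Change in C: -21 − (-39) = 18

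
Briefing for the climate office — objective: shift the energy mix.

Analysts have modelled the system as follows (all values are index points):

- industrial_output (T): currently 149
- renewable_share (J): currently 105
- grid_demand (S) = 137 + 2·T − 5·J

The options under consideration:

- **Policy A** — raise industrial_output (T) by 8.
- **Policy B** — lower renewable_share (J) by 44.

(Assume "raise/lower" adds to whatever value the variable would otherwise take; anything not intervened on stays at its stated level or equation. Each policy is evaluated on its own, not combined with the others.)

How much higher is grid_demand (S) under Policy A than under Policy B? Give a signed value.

-204

Policy A (T + 8):
  T = 149 + 8 = 157
  J = 105
  S = 137 + 2·157 − 5·105 = -74
Policy B (J − 44):
  T = 149
  J = 105 − 44 = 61
  S = 137 + 2·149 − 5·61 = 130
S: -74 − 130 = -204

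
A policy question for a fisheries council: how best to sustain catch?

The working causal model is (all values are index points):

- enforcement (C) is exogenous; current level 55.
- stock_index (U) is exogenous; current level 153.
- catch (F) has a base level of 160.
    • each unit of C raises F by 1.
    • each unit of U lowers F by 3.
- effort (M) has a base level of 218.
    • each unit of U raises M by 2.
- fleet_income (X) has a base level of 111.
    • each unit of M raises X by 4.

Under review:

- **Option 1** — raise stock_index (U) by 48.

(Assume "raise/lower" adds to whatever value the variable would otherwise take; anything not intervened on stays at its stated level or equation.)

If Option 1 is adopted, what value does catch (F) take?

-388

Option 1 (U + 48):
  C = 55
  U = 153 + 48 = 201
  F = 160 + 55 − 3·201 = -388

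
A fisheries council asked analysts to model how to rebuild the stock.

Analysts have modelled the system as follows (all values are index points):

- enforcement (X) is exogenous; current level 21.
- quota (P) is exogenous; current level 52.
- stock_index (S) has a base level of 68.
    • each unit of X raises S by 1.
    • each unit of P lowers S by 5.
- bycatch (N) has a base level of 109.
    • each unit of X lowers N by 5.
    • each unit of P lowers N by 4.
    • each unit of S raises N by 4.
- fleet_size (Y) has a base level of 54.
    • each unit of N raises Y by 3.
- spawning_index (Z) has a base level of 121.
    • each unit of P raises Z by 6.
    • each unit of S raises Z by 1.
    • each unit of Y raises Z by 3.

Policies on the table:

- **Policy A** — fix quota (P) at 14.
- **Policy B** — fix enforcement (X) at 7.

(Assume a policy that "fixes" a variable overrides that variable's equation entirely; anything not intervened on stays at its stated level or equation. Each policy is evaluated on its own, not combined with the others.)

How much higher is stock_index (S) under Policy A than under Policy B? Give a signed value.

Policy A (P := 14):
  X = 21
  P = 14
  S = 68 + 21 − 5·14 = 19
Policy B (X := 7):
  X = 7
  P = 52
  S = 68 + 7 − 5·52 = -185
S: 19 − (-185) = 204

204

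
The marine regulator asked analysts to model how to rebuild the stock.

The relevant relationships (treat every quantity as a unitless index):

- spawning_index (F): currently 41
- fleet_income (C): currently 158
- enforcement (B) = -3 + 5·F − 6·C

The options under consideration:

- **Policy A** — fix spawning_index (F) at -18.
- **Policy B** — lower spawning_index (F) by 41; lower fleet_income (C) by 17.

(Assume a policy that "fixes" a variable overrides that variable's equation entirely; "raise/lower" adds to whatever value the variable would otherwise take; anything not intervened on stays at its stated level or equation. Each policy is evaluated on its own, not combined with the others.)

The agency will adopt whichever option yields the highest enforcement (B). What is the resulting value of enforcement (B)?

-849

Policy A (F := -18):
  F = -18
  C = 158
  B = -3 + 5·(-18) − 6·158 = -1041
Policy B (F − 41, C − 17):
  F = 41 − 41 = 0
  C = 158 − 17 = 141
  B = -3 + 5·0 − 6·141 = -849
Comparing — Policy A: B=-1041, Policy B: B=-849. Highest is -849 (Policy B).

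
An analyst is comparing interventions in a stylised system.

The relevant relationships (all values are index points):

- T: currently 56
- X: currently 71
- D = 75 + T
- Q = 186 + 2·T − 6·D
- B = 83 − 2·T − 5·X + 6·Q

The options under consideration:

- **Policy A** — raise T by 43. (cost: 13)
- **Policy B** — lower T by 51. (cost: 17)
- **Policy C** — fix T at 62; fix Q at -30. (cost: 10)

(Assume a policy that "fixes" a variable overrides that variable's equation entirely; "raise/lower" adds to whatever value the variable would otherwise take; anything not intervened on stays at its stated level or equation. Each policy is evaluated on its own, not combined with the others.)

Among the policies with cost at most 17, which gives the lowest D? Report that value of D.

80

Policy A (T + 43):
  T = 56 + 43 = 99
  D = 75 + 99 = 174
Policy B (T − 51):
  T = 56 − 51 = 5
  D = 75 + 5 = 80
Policy C (T := 62, Q := -30):
  T = 62
  D = 75 + 62 = 137
Comparing — Policy A: D=174, Policy B: D=80, Policy C: D=137. Lowest is 80 (Policy B).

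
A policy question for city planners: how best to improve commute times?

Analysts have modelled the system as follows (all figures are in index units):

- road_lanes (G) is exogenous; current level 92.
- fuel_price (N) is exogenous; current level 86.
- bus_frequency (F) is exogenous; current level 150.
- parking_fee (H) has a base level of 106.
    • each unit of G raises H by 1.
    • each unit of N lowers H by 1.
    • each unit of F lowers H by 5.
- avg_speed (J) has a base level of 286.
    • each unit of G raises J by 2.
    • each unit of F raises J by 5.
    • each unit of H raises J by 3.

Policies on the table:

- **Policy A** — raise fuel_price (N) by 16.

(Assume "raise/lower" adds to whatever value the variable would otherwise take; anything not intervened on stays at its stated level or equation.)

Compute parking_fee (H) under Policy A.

-654

Policy A (N + 16):
  G = 92
  N = 86 + 16 = 102
  F = 150
  H = 106 + 92 − 102 − 5·150 = -654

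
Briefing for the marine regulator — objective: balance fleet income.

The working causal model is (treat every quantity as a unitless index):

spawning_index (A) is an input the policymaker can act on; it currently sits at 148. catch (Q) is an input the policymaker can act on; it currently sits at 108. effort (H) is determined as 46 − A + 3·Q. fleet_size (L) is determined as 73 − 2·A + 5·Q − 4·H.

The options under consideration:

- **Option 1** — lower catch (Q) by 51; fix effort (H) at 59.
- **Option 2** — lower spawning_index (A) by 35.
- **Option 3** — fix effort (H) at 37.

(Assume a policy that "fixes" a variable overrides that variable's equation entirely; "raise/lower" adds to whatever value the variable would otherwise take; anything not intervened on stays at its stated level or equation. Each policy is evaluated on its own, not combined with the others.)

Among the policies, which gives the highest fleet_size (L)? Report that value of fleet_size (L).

Option 1 (Q − 51, H := 59):
  A = 148
  Q = 108 − 51 = 57
  H = 59
  L = 73 − 2·148 + 5·57 − 4·59 = -174
Option 2 (A − 35):
  A = 148 − 35 = 113
  Q = 108
  H = 46 − 113 + 3·108 = 257
  L = 73 − 2·113 + 5·108 − 4·257 = -641
Option 3 (H := 37):
  A = 148
  Q = 108
  H = 37
  L = 73 − 2·148 + 5·108 − 4·37 = 169
Comparing — Option 1: L=-174, Option 2: L=-641, Option 3: L=169. Highest is 169 (Option 3).

169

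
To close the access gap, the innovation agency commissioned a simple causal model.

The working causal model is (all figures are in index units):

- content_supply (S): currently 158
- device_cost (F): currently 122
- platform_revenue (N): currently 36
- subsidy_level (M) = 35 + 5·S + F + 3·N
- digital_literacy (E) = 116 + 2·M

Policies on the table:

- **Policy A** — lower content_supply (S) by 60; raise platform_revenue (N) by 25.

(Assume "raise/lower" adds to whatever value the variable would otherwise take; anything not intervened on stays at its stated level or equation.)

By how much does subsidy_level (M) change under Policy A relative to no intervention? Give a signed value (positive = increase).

Baseline:
  S = 158
  F = 122
  N = 36
  M = 35 + 5·158 + 122 + 3·36 = 1055
Policy A (S − 60, N + 25):
  S = 158 − 60 = 98
  F = 122
  N = 36 + 25 = 61
  M = 35 + 5·98 + 122 + 3·61 = 830
Change in M: 830 − 1055 = -225

-225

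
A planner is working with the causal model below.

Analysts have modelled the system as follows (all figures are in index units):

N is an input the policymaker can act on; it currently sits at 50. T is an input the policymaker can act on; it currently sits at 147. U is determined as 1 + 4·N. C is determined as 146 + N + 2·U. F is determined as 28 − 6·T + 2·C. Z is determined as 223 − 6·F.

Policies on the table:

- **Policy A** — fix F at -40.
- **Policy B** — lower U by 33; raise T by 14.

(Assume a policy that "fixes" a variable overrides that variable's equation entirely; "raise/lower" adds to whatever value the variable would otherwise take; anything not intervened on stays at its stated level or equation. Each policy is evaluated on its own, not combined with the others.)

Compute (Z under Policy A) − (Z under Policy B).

Policy A (F := -40):
  N = 50
  T = 147
  U = 1 + 4·50 = 201
  C = 146 + 50 + 2·201 = 598
  F = -40
  Z = 223 − 6·(-40) = 463
Policy B (U − 33, T + 14):
  N = 50
  T = 147 + 14 = 161
  U = 1 + 4·50 (−33 from intervention) = 168
  C = 146 + 50 + 2·168 = 532
  F = 28 − 6·161 + 2·532 = 126
  Z = 223 − 6·126 = -533
Z: 463 − (-533) = 996

996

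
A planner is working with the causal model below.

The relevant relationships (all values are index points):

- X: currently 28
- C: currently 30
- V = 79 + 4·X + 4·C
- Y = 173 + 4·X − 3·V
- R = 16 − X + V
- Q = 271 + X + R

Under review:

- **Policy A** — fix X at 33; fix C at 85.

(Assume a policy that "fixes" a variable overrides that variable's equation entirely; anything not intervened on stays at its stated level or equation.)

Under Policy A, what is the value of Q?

838

Policy A (X := 33, C := 85):
  X = 33
  C = 85
  V = 79 + 4·33 + 4·85 = 551
  R = 16 − 33 + 551 = 534
  Q = 271 + 33 + 534 = 838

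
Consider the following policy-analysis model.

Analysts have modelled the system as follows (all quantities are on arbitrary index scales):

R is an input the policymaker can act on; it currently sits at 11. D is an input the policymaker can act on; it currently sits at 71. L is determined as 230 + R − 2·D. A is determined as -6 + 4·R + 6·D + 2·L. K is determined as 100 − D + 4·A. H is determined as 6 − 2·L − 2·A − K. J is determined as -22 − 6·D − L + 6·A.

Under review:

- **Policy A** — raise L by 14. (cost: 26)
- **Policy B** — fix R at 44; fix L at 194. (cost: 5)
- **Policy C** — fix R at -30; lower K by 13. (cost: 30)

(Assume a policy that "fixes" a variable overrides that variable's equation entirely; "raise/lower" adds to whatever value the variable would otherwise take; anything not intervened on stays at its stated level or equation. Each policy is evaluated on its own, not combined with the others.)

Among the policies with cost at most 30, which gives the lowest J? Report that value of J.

Policy A (L + 14):
  R = 11
  D = 71
  L = 230 + 11 − 2·71 (+14 from intervention) = 113
  A = -6 + 4·11 + 6·71 + 2·113 = 690
  J = -22 − 6·71 − 113 + 6·690 = 3579
Policy B (R := 44, L := 194):
  R = 44
  D = 71
  L = 194
  A = -6 + 4·44 + 6·71 + 2·194 = 984
  J = -22 − 6·71 − 194 + 6·984 = 5262
Policy C (R := -30, K − 13):
  R = -30
  D = 71
  L = 230 + (-30) − 2·71 = 58
  A = -6 + 4·(-30) + 6·71 + 2·58 = 416
  J = -22 − 6·71 − 58 + 6·416 = 1990
Comparing — Policy A: J=3579, Policy B: J=5262, Policy C: J=1990. Lowest is 1990 (Policy C).

1990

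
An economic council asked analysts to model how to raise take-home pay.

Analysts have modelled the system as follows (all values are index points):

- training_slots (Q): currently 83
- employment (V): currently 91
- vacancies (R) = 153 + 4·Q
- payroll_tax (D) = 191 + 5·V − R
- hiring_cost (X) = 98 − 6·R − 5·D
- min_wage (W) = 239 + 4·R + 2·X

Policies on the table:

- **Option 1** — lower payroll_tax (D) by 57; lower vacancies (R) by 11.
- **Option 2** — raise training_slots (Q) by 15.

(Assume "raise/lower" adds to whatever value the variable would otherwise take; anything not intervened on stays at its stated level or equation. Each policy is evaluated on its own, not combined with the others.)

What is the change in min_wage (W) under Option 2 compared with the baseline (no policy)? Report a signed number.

120

Baseline:
  Q = 83
  V = 91
  R = 153 + 4·83 = 485
  D = 191 + 5·91 − 485 = 161
  X = 98 − 6·485 − 5·161 = -3617
  W = 239 + 4·485 + 2·(-3617) = -5055
Option 2 (Q + 15):
  Q = 83 + 15 = 98
  V = 91
  R = 153 + 4·98 = 545
  D = 191 + 5·91 − 545 = 101
  X = 98 − 6·545 − 5·101 = -3677
  W = 239 + 4·545 + 2·(-3677) = -4935
Change in W: -4935 − (-5055) = 120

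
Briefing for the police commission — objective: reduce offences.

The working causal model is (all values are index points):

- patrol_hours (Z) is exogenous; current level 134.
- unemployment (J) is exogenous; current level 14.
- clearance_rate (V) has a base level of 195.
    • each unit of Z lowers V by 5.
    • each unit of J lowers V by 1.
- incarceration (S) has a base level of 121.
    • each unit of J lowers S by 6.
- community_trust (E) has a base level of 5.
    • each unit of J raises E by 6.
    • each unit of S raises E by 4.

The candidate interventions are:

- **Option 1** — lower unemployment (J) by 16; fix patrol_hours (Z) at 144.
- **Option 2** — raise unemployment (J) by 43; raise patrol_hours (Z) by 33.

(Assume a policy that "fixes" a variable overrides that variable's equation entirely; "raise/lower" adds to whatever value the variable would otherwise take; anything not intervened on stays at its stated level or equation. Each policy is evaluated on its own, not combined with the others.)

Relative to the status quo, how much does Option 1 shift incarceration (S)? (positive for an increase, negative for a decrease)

Baseline:
  J = 14
  S = 121 − 6·14 = 37
Option 1 (J − 16, Z := 144):
  J = 14 − 16 = -2
  S = 121 − 6·(-2) = 133
Change in S: 133 − 37 = 96

96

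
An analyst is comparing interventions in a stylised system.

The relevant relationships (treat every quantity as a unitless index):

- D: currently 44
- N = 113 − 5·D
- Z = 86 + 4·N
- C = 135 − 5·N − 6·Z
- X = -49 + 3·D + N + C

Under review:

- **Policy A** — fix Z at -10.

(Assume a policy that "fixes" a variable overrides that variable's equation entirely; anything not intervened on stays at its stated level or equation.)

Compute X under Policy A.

706

Policy A (Z := -10):
  D = 44
  N = 113 − 5·44 = -107
  Z = -10
  C = 135 − 5·(-107) − 6·(-10) = 730
  X = -49 + 3·44 + (-107) + 730 = 706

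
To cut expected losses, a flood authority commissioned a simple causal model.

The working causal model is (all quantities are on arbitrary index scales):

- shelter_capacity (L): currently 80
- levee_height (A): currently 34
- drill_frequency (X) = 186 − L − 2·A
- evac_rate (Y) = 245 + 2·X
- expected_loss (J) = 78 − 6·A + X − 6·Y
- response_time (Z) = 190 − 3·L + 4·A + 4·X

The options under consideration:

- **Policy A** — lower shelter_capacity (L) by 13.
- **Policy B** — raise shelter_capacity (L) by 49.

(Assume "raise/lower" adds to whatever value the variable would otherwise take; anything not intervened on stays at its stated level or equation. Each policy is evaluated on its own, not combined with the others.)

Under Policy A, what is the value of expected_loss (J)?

-2157

Policy A (L − 13):
  L = 80 − 13 = 67
  A = 34
  X = 186 − 67 − 2·34 = 51
  Y = 245 + 2·51 = 347
  J = 78 − 6·34 + 51 − 6·347 = -2157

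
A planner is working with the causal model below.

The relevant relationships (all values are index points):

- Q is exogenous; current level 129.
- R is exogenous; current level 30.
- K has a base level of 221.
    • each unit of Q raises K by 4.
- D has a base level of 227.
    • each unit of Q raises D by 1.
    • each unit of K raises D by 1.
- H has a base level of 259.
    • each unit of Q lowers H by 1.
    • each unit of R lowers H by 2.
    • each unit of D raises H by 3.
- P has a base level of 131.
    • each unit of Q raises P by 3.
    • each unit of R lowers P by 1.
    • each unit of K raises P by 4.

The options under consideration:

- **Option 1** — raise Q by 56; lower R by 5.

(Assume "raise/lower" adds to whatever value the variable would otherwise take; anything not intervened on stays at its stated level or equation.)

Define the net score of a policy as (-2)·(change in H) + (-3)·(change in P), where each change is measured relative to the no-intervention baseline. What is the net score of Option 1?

Baseline:
  Q = 129
  R = 30
  K = 221 + 4·129 = 737
  D = 227 + 129 + 737 = 1093
  H = 259 − 129 − 2·30 + 3·1093 = 3349
  P = 131 + 3·129 − 30 + 4·737 = 3436
Option 1 (Q + 56, R − 5):
  Q = 129 + 56 = 185
  R = 30 − 5 = 25
  K = 221 + 4·185 = 961
  D = 227 + 185 + 961 = 1373
  H = 259 − 185 − 2·25 + 3·1373 = 4143
  P = 131 + 3·185 − 25 + 4·961 = 4505
ΔH = 4143 − 3349 = 794; ΔP = 4505 − 3436 = 1069
Score = (-2)·794 + (-3)·1069 = -4795

-4795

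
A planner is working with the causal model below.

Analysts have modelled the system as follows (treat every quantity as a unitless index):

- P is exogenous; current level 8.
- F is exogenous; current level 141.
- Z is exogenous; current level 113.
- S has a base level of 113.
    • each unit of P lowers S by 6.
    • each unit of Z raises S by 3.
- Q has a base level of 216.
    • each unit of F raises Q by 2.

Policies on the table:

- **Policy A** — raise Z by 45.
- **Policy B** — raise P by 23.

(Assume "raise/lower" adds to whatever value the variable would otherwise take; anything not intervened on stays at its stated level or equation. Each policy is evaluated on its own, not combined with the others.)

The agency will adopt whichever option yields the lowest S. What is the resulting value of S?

Policy A (Z + 45):
  P = 8
  Z = 113 + 45 = 158
  S = 113 − 6·8 + 3·158 = 539
Policy B (P + 23):
  P = 8 + 23 = 31
  Z = 113
  S = 113 − 6·31 + 3·113 = 266
Comparing — Policy A: S=539, Policy B: S=266. Lowest is 266 (Policy B).

266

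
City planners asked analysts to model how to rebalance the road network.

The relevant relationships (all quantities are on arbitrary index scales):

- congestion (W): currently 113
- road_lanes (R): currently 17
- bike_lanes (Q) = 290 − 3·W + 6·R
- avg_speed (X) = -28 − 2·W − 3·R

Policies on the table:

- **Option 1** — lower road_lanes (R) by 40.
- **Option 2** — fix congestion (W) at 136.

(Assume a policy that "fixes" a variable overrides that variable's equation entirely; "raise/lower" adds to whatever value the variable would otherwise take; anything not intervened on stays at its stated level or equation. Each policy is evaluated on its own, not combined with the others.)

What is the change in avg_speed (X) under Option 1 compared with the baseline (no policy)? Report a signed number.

120

Baseline:
  W = 113
  R = 17
  X = -28 − 2·113 − 3·17 = -305
Option 1 (R − 40):
  W = 113
  R = 17 − 40 = -23
  X = -28 − 2·113 − 3·(-23) = -185
Change in X: -185 − (-305) = 120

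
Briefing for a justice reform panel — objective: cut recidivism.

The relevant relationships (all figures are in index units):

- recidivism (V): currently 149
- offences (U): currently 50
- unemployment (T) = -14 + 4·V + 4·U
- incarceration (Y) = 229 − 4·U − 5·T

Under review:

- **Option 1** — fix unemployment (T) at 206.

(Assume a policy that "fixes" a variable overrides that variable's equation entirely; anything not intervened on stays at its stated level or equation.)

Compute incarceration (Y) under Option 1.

-1001

Option 1 (T := 206):
  V = 149
  U = 50
  T = 206
  Y = 229 − 4·50 − 5·206 = -1001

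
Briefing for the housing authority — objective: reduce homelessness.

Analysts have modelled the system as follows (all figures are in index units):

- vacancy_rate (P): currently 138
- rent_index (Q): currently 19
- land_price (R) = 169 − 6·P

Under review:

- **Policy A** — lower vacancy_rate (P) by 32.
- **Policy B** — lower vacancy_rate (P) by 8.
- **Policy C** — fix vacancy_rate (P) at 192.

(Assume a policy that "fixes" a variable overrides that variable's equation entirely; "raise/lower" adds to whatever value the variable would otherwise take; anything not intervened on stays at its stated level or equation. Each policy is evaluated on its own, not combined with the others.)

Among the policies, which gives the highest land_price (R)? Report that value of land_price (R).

-467

Policy A (P − 32):
  P = 138 − 32 = 106
  R = 169 − 6·106 = -467
Policy B (P − 8):
  P = 138 − 8 = 130
  R = 169 − 6·130 = -611
Policy C (P := 192):
  P = 192
  R = 169 − 6·192 = -983
Comparing — Policy A: R=-467, Policy B: R=-611, Policy C: R=-983. Highest is -467 (Policy A).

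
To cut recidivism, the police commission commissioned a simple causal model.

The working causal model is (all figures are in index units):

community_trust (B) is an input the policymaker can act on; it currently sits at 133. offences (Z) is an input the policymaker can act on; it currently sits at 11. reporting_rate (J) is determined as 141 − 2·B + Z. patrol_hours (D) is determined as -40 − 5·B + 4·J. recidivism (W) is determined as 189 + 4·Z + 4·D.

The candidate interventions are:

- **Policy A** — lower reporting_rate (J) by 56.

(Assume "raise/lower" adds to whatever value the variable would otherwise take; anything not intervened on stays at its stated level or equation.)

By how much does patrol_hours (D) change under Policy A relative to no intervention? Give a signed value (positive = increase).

Baseline:
  B = 133
  Z = 11
  J = 141 − 2·133 + 11 = -114
  D = -40 − 5·133 + 4·(-114) = -1161
Policy A (J − 56):
  B = 133
  Z = 11
  J = 141 − 2·133 + 11 (−56 from intervention) = -170
  D = -40 − 5·133 + 4·(-170) = -1385
Change in D: -1385 − (-1161) = -224

-224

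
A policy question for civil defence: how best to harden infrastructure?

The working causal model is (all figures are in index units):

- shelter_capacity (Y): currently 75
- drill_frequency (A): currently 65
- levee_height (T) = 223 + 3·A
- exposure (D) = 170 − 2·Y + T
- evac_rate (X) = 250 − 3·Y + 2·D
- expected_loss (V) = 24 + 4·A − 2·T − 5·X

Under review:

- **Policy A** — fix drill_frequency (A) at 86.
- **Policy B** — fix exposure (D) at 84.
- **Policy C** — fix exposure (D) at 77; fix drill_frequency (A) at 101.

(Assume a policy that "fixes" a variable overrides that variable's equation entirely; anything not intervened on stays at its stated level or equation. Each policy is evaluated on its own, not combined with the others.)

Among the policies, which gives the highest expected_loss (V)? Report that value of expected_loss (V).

-1517

Policy A (A := 86):
  Y = 75
  A = 86
  T = 223 + 3·86 = 481
  D = 170 − 2·75 + 481 = 501
  X = 250 − 3·75 + 2·501 = 1027
  V = 24 + 4·86 − 2·481 − 5·1027 = -5729
Policy B (D := 84):
  Y = 75
  A = 65
  T = 223 + 3·65 = 418
  D = 84
  X = 250 − 3·75 + 2·84 = 193
  V = 24 + 4·65 − 2·418 − 5·193 = -1517
Policy C (D := 77, A := 101):
  Y = 75
  A = 101
  T = 223 + 3·101 = 526
  D = 77
  X = 250 − 3·75 + 2·77 = 179
  V = 24 + 4·101 − 2·526 − 5·179 = -1519
Comparing — Policy A: V=-5729, Policy B: V=-1517, Policy C: V=-1519. Highest is -1517 (Policy B).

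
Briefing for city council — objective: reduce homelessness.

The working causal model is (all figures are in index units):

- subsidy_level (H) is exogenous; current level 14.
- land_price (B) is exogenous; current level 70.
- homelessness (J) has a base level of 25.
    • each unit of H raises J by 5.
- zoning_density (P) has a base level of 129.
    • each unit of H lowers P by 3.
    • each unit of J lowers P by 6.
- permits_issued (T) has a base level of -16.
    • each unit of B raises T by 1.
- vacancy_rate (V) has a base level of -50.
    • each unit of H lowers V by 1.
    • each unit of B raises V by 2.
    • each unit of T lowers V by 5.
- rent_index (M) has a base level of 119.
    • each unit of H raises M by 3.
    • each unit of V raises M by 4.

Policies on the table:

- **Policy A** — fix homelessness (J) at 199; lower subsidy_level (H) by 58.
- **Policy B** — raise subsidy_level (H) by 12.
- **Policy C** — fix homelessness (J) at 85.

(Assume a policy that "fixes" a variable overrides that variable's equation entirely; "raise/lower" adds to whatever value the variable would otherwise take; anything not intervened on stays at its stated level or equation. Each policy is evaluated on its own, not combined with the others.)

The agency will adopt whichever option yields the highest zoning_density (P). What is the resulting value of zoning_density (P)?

Policy A (J := 199, H − 58):
  H = 14 − 58 = -44
  J = 199
  P = 129 − 3·(-44) − 6·199 = -933
Policy B (H + 12):
  H = 14 + 12 = 26
  J = 25 + 5·26 = 155
  P = 129 − 3·26 − 6·155 = -879
Policy C (J := 85):
  H = 14
  J = 85
  P = 129 − 3·14 − 6·85 = -423
Comparing — Policy A: P=-933, Policy B: P=-879, Policy C: P=-423. Highest is -423 (Policy C).

-423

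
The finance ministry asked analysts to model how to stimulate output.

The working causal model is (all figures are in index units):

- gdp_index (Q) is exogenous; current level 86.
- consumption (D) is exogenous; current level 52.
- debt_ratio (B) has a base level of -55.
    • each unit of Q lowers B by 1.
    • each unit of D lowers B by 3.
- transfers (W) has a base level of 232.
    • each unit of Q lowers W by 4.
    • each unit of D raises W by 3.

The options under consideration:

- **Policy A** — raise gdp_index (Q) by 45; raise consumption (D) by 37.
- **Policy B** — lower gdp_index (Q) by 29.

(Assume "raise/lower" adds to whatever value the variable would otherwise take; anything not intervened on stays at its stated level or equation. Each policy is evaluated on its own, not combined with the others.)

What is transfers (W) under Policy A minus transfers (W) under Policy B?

-185

Policy A (Q + 45, D + 37):
  Q = 86 + 45 = 131
  D = 52 + 37 = 89
  W = 232 − 4·131 + 3·89 = -25
Policy B (Q − 29):
  Q = 86 − 29 = 57
  D = 52
  W = 232 − 4·57 + 3·52 = 160
W: -25 − 160 = -185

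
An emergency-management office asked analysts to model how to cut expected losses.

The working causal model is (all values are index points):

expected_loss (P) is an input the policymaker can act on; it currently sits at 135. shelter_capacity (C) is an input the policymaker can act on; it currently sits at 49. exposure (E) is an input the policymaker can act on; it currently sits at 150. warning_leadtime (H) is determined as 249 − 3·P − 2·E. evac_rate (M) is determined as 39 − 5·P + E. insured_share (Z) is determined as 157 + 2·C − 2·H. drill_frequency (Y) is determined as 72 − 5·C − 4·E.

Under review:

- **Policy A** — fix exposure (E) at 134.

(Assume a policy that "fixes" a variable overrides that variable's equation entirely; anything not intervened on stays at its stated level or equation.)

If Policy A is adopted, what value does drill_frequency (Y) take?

-709

Policy A (E := 134):
  C = 49
  E = 134
  Y = 72 − 5·49 − 4·134 = -709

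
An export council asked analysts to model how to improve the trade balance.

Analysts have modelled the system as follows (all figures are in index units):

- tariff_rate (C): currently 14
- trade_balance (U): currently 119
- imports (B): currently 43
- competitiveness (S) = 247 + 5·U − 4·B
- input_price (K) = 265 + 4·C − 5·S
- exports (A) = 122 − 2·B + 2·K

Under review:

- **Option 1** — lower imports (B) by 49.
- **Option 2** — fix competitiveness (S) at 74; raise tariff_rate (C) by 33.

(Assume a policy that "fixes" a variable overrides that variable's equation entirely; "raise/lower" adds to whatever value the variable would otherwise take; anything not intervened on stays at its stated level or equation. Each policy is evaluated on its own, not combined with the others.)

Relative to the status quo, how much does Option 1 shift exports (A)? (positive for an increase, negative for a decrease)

-1862

Baseline:
  C = 14
  U = 119
  B = 43
  S = 247 + 5·119 − 4·43 = 670
  K = 265 + 4·14 − 5·670 = -3029
  A = 122 − 2·43 + 2·(-3029) = -6022
Option 1 (B − 49):
  C = 14
  U = 119
  B = 43 − 49 = -6
  S = 247 + 5·119 − 4·(-6) = 866
  K = 265 + 4·14 − 5·866 = -4009
  A = 122 − 2·(-6) + 2·(-4009) = -7884
Change in A: -7884 − (-6022) = -1862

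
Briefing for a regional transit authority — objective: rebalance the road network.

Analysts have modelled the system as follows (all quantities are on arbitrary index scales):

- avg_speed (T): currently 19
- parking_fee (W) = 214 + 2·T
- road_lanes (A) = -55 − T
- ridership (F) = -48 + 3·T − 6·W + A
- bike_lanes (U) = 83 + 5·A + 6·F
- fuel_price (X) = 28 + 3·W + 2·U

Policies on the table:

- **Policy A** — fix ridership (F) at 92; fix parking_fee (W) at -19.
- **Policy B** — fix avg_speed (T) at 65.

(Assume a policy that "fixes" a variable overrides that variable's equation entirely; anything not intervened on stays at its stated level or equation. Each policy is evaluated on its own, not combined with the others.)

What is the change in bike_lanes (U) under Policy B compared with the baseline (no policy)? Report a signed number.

-2990

Baseline:
  T = 19
  W = 214 + 2·19 = 252
  A = -55 − 19 = -74
  F = -48 + 3·19 − 6·252 + (-74) = -1577
  U = 83 + 5·(-74) + 6·(-1577) = -9749
Policy B (T := 65):
  T = 65
  W = 214 + 2·65 = 344
  A = -55 − 65 = -120
  F = -48 + 3·65 − 6·344 + (-120) = -2037
  U = 83 + 5·(-120) + 6·(-2037) = -12739
Change in U: -12739 − (-9749) = -2990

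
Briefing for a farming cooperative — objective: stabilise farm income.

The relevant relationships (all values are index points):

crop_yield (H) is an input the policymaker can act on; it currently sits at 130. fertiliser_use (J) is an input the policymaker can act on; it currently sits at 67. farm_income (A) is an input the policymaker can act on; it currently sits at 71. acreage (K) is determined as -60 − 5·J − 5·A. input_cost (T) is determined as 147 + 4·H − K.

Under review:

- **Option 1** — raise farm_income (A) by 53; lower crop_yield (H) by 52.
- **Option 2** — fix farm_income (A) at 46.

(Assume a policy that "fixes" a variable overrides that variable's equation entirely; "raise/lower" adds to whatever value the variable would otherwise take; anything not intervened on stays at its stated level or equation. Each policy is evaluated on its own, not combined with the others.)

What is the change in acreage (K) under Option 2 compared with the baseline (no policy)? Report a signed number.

125

Baseline:
  J = 67
  A = 71
  K = -60 − 5·67 − 5·71 = -750
Option 2 (A := 46):
  J = 67
  A = 46
  K = -60 − 5·67 − 5·46 = -625
Change in K: -625 − (-750) = 125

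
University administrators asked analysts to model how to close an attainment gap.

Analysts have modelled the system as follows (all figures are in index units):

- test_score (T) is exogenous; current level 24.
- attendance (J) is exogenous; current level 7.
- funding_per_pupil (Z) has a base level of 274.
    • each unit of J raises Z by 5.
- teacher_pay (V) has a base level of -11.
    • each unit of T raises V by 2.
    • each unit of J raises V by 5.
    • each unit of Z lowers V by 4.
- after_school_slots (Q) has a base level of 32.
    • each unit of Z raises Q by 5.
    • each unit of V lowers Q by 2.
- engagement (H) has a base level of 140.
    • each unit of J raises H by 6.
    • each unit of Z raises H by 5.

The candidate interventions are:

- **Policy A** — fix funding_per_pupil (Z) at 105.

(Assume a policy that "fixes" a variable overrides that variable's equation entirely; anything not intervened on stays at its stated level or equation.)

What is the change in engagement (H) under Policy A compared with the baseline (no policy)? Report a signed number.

Baseline:
  J = 7
  Z = 274 + 5·7 = 309
  H = 140 + 6·7 + 5·309 = 1727
Policy A (Z := 105):
  J = 7
  Z = 105
  H = 140 + 6·7 + 5·105 = 707
Change in H: 707 − 1727 = -1020

-1020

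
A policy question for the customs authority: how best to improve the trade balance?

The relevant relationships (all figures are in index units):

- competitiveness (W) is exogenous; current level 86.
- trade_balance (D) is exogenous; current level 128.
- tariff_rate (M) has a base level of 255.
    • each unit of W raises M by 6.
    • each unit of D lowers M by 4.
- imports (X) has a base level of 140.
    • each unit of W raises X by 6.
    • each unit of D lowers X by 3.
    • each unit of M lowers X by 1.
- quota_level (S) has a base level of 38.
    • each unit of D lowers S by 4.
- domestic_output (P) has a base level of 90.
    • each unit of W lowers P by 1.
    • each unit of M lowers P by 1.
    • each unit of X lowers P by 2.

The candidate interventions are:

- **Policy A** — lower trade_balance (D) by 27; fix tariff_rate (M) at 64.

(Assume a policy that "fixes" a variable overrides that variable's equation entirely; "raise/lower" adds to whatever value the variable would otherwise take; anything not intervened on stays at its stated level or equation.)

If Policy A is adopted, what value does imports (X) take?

Policy A (D − 27, M := 64):
  W = 86
  D = 128 − 27 = 101
  M = 64
  X = 140 + 6·86 − 3·101 − 64 = 289

289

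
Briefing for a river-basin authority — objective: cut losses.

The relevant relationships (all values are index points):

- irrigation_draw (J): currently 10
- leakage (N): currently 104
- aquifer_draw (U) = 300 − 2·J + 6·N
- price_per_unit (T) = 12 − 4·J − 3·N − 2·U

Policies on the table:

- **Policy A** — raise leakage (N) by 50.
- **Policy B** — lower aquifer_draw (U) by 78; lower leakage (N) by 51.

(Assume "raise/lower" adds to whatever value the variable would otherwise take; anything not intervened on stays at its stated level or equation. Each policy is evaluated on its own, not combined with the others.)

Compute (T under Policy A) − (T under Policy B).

Policy A (N + 50):
  J = 10
  N = 104 + 50 = 154
  U = 300 − 2·10 + 6·154 = 1204
  T = 12 − 4·10 − 3·154 − 2·1204 = -2898
Policy B (U − 78, N − 51):
  J = 10
  N = 104 − 51 = 53
  U = 300 − 2·10 + 6·53 (−78 from intervention) = 520
  T = 12 − 4·10 − 3·53 − 2·520 = -1227
T: -2898 − (-1227) = -1671

-1671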